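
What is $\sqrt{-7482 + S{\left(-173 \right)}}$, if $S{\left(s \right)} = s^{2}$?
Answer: $\sqrt{22447} \approx 149.82$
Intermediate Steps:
$\sqrt{-7482 + S{\left(-173 \right)}} = \sqrt{-7482 + \left(-173\right)^{2}} = \sqrt{-7482 + 29929} = \sqrt{22447}$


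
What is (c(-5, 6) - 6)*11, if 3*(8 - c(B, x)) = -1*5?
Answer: 121/3 ≈ 40.333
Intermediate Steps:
c(B, x) = 29/3 (c(B, x) = 8 - (-1)*5/3 = 8 - 1/3*(-5) = 8 + 5/3 = 29/3)
(c(-5, 6) - 6)*11 = (29/3 - 6)*11 = (11/3)*11 = 121/3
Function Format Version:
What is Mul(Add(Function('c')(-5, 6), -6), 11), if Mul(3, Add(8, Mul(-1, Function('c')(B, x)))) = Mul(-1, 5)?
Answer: Rational(121, 3) ≈ 40.333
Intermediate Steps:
Function('c')(B, x) = Rational(29, 3) (Function('c')(B, x) = Add(8, Mul(Rational(-1, 3), Mul(-1, 5))) = Add(8, Mul(Rational(-1, 3), -5)) = Add(8, Rational(5, 3)) = Rational(29, 3))
Mul(Add(Function('c')(-5, 6), -6), 11) = Mul(Add(Rational(29, 3), -6), 11) = Mul(Rational(11, 3), 11) = Rational(121, 3)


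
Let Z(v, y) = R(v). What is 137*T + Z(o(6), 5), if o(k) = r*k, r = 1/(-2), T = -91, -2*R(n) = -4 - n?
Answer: -24933/2 ≈ -12467.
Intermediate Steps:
R(n) = 2 + n/2 (R(n) = -(-4 - n)/2 = 2 + n/2)
r = -1/2 (r = 1*(-1/2) = -1/2 ≈ -0.50000)
o(k) = -k/2
Z(v, y) = 2 + v/2
137*T + Z(o(6), 5) = 137*(-91) + (2 + (-1/2*6)/2) = -12467 + (2 + (1/2)*(-3)) = -12467 + (2 - 3/2) = -12467 + 1/2 = -24933/2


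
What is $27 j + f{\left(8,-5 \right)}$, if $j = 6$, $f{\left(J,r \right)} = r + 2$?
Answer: $159$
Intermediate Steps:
$f{\left(J,r \right)} = 2 + r$
$27 j + f{\left(8,-5 \right)} = 27 \cdot 6 + \left(2 - 5\right) = 162 - 3 = 159$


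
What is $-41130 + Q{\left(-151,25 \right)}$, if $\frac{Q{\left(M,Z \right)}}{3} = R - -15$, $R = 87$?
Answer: $-40824$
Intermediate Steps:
$Q{\left(M,Z \right)} = 306$ ($Q{\left(M,Z \right)} = 3 \left(87 - -15\right) = 3 \left(87 + 15\right) = 3 \cdot 102 = 306$)
$-41130 + Q{\left(-151,25 \right)} = -41130 + 306 = -40824$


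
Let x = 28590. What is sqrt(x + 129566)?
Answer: 2*sqrt(39539) ≈ 397.69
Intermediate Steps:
sqrt(x + 129566) = sqrt(28590 + 129566) = sqrt(158156) = 2*sqrt(39539)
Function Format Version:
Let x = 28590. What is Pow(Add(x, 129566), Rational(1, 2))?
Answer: Mul(2, Pow(39539, Rational(1, 2))) ≈ 397.69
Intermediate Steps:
Pow(Add(x, 129566), Rational(1, 2)) = Pow(Add(28590, 129566), Rational(1, 2)) = Pow(158156, Rational(1, 2)) = Mul(2, Pow(39539, Rational(1, 2)))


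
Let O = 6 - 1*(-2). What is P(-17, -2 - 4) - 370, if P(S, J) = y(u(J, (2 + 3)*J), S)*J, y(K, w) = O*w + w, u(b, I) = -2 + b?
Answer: 548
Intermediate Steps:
O = 8 (O = 6 + 2 = 8)
y(K, w) = 9*w (y(K, w) = 8*w + w = 9*w)
P(S, J) = 9*J*S (P(S, J) = (9*S)*J = 9*J*S)
P(-17, -2 - 4) - 370 = 9*(-2 - 4)*(-17) - 370 = 9*(-6)*(-17) - 370 = 918 - 370 = 548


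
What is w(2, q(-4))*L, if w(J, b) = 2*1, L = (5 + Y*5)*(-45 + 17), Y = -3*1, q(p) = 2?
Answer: 560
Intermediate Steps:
Y = -3
L = 280 (L = (5 - 3*5)*(-45 + 17) = (5 - 15)*(-28) = -10*(-28) = 280)
w(J, b) = 2
w(2, q(-4))*L = 2*280 = 560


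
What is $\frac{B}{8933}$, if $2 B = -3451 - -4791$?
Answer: $\frac{670}{8933} \approx 0.075003$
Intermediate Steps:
$B = 670$ ($B = \frac{-3451 - -4791}{2} = \frac{-3451 + 4791}{2} = \frac{1}{2} \cdot 1340 = 670$)
$\frac{B}{8933} = \frac{670}{8933}$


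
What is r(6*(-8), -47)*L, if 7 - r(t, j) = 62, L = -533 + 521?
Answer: 660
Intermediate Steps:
L = -12
r(t, j) = -55 (r(t, j) = 7 - 1*62 = 7 - 62 = -55)
r(6*(-8), -47)*L = -55*(-12) = 660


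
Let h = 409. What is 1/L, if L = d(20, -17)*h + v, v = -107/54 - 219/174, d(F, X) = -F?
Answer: -783/6407477 ≈ -0.00012220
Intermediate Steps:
v = -2537/783 (v = -107*1/54 - 219*1/174 = -107/54 - 73/58 = -2537/783 ≈ -3.2401)
L = -6407477/783 (L = -1*20*409 - 2537/783 = -20*409 - 2537/783 = -8180 - 2537/783 = -6407477/783 ≈ -8183.2)
1/L = 1/(-6407477/783) = -783/6407477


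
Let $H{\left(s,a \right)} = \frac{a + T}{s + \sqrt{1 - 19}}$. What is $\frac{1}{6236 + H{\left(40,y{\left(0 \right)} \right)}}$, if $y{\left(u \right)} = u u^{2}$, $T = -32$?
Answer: $\frac{140119}{873671236} - \frac{i \sqrt{2}}{655253427} \approx 0.00016038 - 2.1583 \cdot 10^{-9} i$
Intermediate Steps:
$y{\left(u \right)} = u^{3}$
$H{\left(s,a \right)} = \frac{-32 + a}{s + 3 i \sqrt{2}}$ ($H{\left(s,a \right)} = \frac{a - 32}{s + \sqrt{1 - 19}} = \frac{-32 + a}{s + \sqrt{-18}} = \frac{-32 + a}{s + 3 i \sqrt{2}}$)
$\frac{1}{6236 + H{\left(40,y{\left(0 \right)} \right)}} = \frac{1}{6236 + \frac{-32 + 0^{3}}{40 + 3 i \sqrt{2}}} = \frac{1}{6236 + \frac{-32 + 0}{40 + 3 i \sqrt{2}}} = \frac{1}{6236 + \frac{1}{40 + 3 i \sqrt{2}} \left(-32\right)} = \frac{1}{6236 - \frac{32}{40 + 3 i \sqrt{2}}}$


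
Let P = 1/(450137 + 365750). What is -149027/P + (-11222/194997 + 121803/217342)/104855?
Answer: -540325800884570417286680063/4443863736763770 ≈ -1.2159e+11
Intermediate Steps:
P = 1/815887 ≈ 1.2257e-6
-149027/P + (-11222/194997 + 121803/217342)/104855 = -149027/1/815887 + (-11222/194997 + 121803/217342)/104855 = -149027*815887 + (-11222*1/194997 + 121803*(1/217342))*(1/104855) = -121589191949 + (-11222/194997 + 121803/217342)*(1/104855) = -121589191949 + (21312207667/42381037974)*(1/104855) = -121589191949 + 21312207667/4443863736763770 = -540325800884570417286680063/4443863736763770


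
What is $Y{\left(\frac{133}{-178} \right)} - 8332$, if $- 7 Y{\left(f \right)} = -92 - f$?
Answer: $- \frac{10365429}{1246} \approx -8319.0$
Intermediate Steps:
$Y{\left(f \right)} = \frac{92}{7} + \frac{f}{7}$ ($Y{\left(f \right)} = - \frac{-92 - f}{7} = \frac{92}{7} + \frac{f}{7}$)
$Y{\left(\frac{133}{-178} \right)} - 8332 = \left(\frac{92}{7} + \frac{133 \frac{1}{-178}}{7}\right) - 8332 = \left(\frac{92}{7} + \frac{133 \left(- \frac{1}{178}\right)}{7}\right) - 8332 = \left(\frac{92}{7} + \frac{1}{7} \left(- \frac{133}{178}\right)\right) - 8332 = \left(\frac{92}{7} - \frac{19}{178}\right) - 8332 = \frac{16243}{1246} - 8332 = - \frac{10365429}{1246}$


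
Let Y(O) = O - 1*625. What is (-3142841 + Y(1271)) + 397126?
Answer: -2745069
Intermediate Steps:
Y(O) = -625 + O (Y(O) = O - 625 = -625 + O)
(-3142841 + Y(1271)) + 397126 = (-3142841 + (-625 + 1271)) + 397126 = (-3142841 + 646) + 397126 = -3142195 + 397126 = -2745069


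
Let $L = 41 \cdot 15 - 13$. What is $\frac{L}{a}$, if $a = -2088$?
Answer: $- \frac{301}{1044} \approx -0.28831$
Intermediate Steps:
$L = 602$ ($L = 615 - 13 = 602$)
$\frac{L}{a} = \frac{602}{-2088} = 602 \left(- \frac{1}{2088}\right) = - \frac{301}{1044}$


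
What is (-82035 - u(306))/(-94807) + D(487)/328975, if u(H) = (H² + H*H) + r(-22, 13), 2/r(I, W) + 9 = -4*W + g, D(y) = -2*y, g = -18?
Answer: 6991730678303/2463941493175 ≈ 2.8376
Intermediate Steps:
r(I, W) = 2/(-27 - 4*W) (r(I, W) = 2/(-9 + (-4*W - 18)) = 2/(-9 + (-18 - 4*W)) = 2/(-27 - 4*W))
u(H) = -2/79 + 2*H² (u(H) = (H² + H*H) - 2/(27 + 4*13) = (H² + H²) - 2/(27 + 52) = 2*H² - 2/79 = -2/79 + 2*H²)
(-82035 - u(306))/(-94807) + D(487)/328975 = (-82035 - (-2/79 + 2*306²))/(-94807) - 2*487/328975 = (-82035 - (-2/79 + 2*93636))*(-1/94807) - 974*1/328975 = (-82035 - (-2/79 + 187272))*(-1/94807) - 974/328975 = (-82035 - 1*14794486/79)*(-1/94807) - 974/328975 = (-82035 - 14794486/79)*(-1/94807) - 974/328975 = -21275251/79*(-1/94807) - 974/328975 = 21275251/7489753 - 974/328975 = 6991730678303/2463941493175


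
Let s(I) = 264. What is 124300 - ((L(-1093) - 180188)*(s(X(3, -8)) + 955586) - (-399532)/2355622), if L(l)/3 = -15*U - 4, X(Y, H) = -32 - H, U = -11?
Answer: 202313948244624284/1177811 ≈ 1.7177e+11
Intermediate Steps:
L(l) = 483 (L(l) = 3*(-15*(-11) - 4) = 3*(165 - 4) = 3*161 = 483)
124300 - ((L(-1093) - 180188)*(s(X(3, -8)) + 955586) - (-399532)/2355622) = 124300 - ((483 - 180188)*(264 + 955586) - (-399532)/2355622) = 124300 - (-179705*955850 - (-399532)/2355622) = 124300 - (-171771024250 - 1*(-199766/1177811)) = 124300 - (-171771024250 + 199766/1177811) = 124300 - 1*(-202313801842716984/1177811) = 124300 + 202313801842716984/1177811 = 202313948244624284/1177811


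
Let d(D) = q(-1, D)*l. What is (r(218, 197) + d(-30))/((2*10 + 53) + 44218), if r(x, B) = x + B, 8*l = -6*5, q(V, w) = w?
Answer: 1055/88582 ≈ 0.011910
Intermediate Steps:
l = -15/4 (l = (-6*5)/8 = (1/8)*(-30) = -15/4 ≈ -3.7500)
d(D) = -15*D/4 (d(D) = D*(-15/4) = -15*D/4)
r(x, B) = B + x
(r(218, 197) + d(-30))/((2*10 + 53) + 44218) = ((197 + 218) - 15/4*(-30))/((2*10 + 53) + 44218) = (415 + 225/2)/((20 + 53) + 44218) = 1055/(2*(73 + 44218)) = (1055/2)/44291 = (1055/2)*(1/44291) = 1055/88582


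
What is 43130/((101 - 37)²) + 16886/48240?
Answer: 67179883/6174720 ≈ 10.880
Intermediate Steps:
43130/((101 - 37)²) + 16886/48240 = 43130/(64²) + 16886*(1/48240) = 43130/4096 + 8443/24120 = 43130*(1/4096) + 8443/24120 = 21565/2048 + 8443/24120 = 67179883/6174720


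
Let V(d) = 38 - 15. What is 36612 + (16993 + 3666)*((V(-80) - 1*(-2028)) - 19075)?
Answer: -351662204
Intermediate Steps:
V(d) = 23
36612 + (16993 + 3666)*((V(-80) - 1*(-2028)) - 19075) = 36612 + (16993 + 3666)*((23 - 1*(-2028)) - 19075) = 36612 + 20659*((23 + 2028) - 19075) = 36612 + 20659*(2051 - 19075) = 36612 + 20659*(-17024) = 36612 - 351698816 = -351662204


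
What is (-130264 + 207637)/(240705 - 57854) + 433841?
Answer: 79328338064/182851 ≈ 4.3384e+5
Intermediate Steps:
(-130264 + 207637)/(240705 - 57854) + 433841 = 77373/182851 + 433841 = 79328338064/182851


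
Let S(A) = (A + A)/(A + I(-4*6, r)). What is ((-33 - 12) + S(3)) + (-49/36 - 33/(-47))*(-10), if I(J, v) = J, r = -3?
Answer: -229157/5922 ≈ -38.696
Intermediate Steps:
S(A) = 2*A/(-24 + A) (S(A) = (A + A)/(A - 4*6) = (2*A)/(A - 24) = (2*A)/(-24 + A) = 2*A/(-24 + A))
((-33 - 12) + S(3)) + (-49/36 - 33/(-47))*(-10) = ((-33 - 12) + 2*3/(-24 + 3)) + (-49/36 - 33/(-47))*(-10) = (-45 + 2*3/(-21)) + (-49*1/36 - 33*(-1/47))*(-10) = (-45 + 2*3*(-1/21)) + (-49/36 + 33/47)*(-10) = (-45 - 2/7) - 1115/1692*(-10) = -317/7 + 5575/846 = -229157/5922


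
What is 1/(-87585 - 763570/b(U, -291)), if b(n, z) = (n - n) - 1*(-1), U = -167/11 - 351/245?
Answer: -1/851155 ≈ -1.1749e-6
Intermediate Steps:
U = -44776/2695 (U = -167*1/11 - 351*1/245 = -167/11 - 351/245 = -44776/2695 ≈ -16.614)
b(n, z) = 1 (b(n, z) = 0 + 1 = 1)
1/(-87585 - 763570/b(U, -291)) = 1/(-87585 - 763570/1) = 1/(-87585 - 763570*1) = 1/(-87585 - 763570) = 1/(-851155) = -1/851155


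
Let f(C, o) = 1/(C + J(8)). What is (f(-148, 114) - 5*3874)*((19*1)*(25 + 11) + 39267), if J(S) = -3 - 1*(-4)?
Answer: -37918705947/49 ≈ -7.7385e+8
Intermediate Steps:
J(S) = 1 (J(S) = -3 + 4 = 1)
f(C, o) = 1/(1 + C) (f(C, o) = 1/(C + 1) = 1/(1 + C))
(f(-148, 114) - 5*3874)*((19*1)*(25 + 11) + 39267) = (1/(1 - 148) - 5*3874)*((19*1)*(25 + 11) + 39267) = (1/(-147) - 19370)*(19*36 + 39267) = (-1/147 - 19370)*(684 + 39267) = -2847391/147*39951 = -37918705947/49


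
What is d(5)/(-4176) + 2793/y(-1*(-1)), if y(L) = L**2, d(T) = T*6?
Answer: 1943923/696 ≈ 2793.0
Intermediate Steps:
d(T) = 6*T
d(5)/(-4176) + 2793/y(-1*(-1)) = (6*5)/(-4176) + 2793/((-1*(-1))**2) = 30*(-1/4176) + 2793/(1**2) = -5/696 + 2793/1 = -5/696 + 2793*1 = -5/696 + 2793 = 1943923/696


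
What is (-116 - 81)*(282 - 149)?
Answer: -26201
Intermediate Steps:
(-116 - 81)*(282 - 149) = -197*133 = -26201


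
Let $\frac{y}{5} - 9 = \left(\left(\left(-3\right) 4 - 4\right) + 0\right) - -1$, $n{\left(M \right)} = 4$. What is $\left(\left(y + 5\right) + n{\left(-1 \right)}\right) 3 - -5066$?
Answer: $5003$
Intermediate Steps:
$y = -30$ ($y = 45 + 5 \left(\left(\left(\left(-3\right) 4 - 4\right) + 0\right) - -1\right) = 45 + 5 \left(\left(\left(-12 - 4\right) + 0\right) + \left(-2 + 3\right)\right) = 45 + 5 \left(\left(-16 + 0\right) + 1\right) = 45 + 5 \left(-16 + 1\right) = 45 + 5 \left(-15\right) = 45 - 75 = -30$)
$\left(\left(y + 5\right) + n{\left(-1 \right)}\right) 3 - -5066 = \left(\left(-30 + 5\right) + 4\right) 3 - -5066 = \left(-25 + 4\right) 3 + 5066 = \left(-21\right) 3 + 5066 = -63 + 5066 = 5003$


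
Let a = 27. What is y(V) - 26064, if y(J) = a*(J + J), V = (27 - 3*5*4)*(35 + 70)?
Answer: -213174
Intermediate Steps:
V = -3465 (V = (27 - 15*4)*105 = (27 - 60)*105 = -33*105 = -3465)
y(J) = 54*J (y(J) = 27*(J + J) = 27*(2*J) = 54*J)
y(V) - 26064 = 54*(-3465) - 26064 = -187110 - 26064 = -213174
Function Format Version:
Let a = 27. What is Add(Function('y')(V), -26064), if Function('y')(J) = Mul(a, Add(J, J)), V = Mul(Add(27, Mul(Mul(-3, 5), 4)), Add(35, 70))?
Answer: -213174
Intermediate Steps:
V = -3465 (V = Mul(Add(27, Mul(-15, 4)), 105) = Mul(Add(27, -60), 105) = Mul(-33, 105) = -3465)
Function('y')(J) = Mul(54, J) (Function('y')(J) = Mul(27, Add(J, J)) = Mul(27, Mul(2, J)) = Mul(54, J))
Add(Function('y')(V), -26064) = Add(Mul(54, -3465), -26064) = Add(-187110, -26064) = -213174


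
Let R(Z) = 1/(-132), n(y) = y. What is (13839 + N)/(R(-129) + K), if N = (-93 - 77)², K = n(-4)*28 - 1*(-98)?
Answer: -5641548/1849 ≈ -3051.1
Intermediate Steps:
K = -14 (K = -4*28 - 1*(-98) = -112 + 98 = -14)
R(Z) = -1/132
N = 28900 (N = (-170)² = 28900)
(13839 + N)/(R(-129) + K) = (13839 + 28900)/(-1/132 - 14) = 42739/(-1849/132) = 42739*(-132/1849) = -5641548/1849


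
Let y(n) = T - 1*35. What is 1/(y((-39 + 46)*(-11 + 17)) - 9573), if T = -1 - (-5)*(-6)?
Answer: -1/9639 ≈ -0.00010375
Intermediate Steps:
T = -31 (T = -1 - 1*30 = -1 - 30 = -31)
y(n) = -66 (y(n) = -31 - 1*35 = -31 - 35 = -66)
1/(y((-39 + 46)*(-11 + 17)) - 9573) = 1/(-66 - 9573) = 1/(-9639) = -1/9639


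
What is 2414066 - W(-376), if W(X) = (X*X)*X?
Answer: 55571442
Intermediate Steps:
W(X) = X**3 (W(X) = X**2*X = X**3)
2414066 - W(-376) = 2414066 - 1*(-376)**3 = 2414066 - 1*(-53157376) = 2414066 + 53157376 = 55571442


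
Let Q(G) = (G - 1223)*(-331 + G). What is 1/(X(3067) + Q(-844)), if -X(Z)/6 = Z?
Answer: 1/2410323 ≈ 4.1488e-7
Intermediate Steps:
X(Z) = -6*Z
Q(G) = (-1223 + G)*(-331 + G)
1/(X(3067) + Q(-844)) = 1/(-6*3067 + (404813 + (-844)² - 1554*(-844))) = 1/(-18402 + (404813 + 712336 + 1311576)) = 1/(-18402 + 2428725) = 1/2410323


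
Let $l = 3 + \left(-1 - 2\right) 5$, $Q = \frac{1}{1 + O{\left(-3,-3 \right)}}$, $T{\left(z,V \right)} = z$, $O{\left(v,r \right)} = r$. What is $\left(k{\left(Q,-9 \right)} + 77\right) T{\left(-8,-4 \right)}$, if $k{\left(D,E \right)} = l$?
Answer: $-520$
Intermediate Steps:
$Q = - \frac{1}{2}$ ($Q = \frac{1}{1 - 3} = \frac{1}{-2} = - \frac{1}{2} \approx -0.5$)
$l = -12$ ($l = 3 - 15 = -12$)
$k{\left(D,E \right)} = -12$
$\left(k{\left(Q,-9 \right)} + 77\right) T{\left(-8,-4 \right)} = \left(-12 + 77\right) \left(-8\right) = 65 \left(-8\right) = -520$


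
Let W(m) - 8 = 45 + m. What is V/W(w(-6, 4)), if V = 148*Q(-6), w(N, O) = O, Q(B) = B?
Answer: -296/19 ≈ -15.579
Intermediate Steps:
W(m) = 53 + m (W(m) = 8 + (45 + m) = 53 + m)
V = -888 (V = 148*(-6) = -888)
V/W(w(-6, 4)) = -888/(53 + 4) = -888/57 = -888*1/57 = -296/19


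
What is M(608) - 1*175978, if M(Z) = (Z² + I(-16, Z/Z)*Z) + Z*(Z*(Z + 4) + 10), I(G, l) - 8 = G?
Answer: 226429270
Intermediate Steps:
I(G, l) = 8 + G
M(Z) = Z² - 8*Z + Z*(10 + Z*(4 + Z)) (M(Z) = (Z² + (8 - 16)*Z) + Z*(Z*(Z + 4) + 10) = (Z² - 8*Z) + Z*(Z*(4 + Z) + 10) = (Z² - 8*Z) + Z*(10 + Z*(4 + Z)) = Z² - 8*Z + Z*(10 + Z*(4 + Z)))
M(608) - 1*175978 = 608*(2 + 608² + 5*608) - 1*175978 = 608*(2 + 369664 + 3040) - 175978 = 608*372706 - 175978 = 226605248 - 175978 = 226429270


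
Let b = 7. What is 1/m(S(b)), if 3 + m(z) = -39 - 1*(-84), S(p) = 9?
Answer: 1/42 ≈ 0.023810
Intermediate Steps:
m(z) = 42 (m(z) = -3 + (-39 - 1*(-84)) = -3 + (-39 + 84) = -3 + 45 = 42)
1/m(S(b)) = 1/42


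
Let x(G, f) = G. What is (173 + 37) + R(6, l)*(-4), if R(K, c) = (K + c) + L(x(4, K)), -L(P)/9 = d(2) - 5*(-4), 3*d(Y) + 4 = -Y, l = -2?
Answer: 842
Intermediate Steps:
d(Y) = -4/3 - Y/3 (d(Y) = -4/3 + (-Y)/3 = -4/3 - Y/3)
L(P) = -162 (L(P) = -9*((-4/3 - ⅓*2) - 5*(-4)) = -9*((-4/3 - ⅔) + 20) = -9*(-2 + 20) = -9*18 = -162)
R(K, c) = -162 + K + c (R(K, c) = (K + c) - 162 = -162 + K + c)
(173 + 37) + R(6, l)*(-4) = (173 + 37) + (-162 + 6 - 2)*(-4) = 210 - 158*(-4) = 210 + 632 = 842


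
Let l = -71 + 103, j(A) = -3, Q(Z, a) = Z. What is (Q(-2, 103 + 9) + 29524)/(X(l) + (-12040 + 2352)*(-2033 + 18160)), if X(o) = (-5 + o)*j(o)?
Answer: -1018/5387533 ≈ -0.00018895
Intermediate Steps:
l = 32
X(o) = 15 - 3*o (X(o) = (-5 + o)*(-3) = 15 - 3*o)
(Q(-2, 103 + 9) + 29524)/(X(l) + (-12040 + 2352)*(-2033 + 18160)) = (-2 + 29524)/((15 - 3*32) + (-12040 + 2352)*(-2033 + 18160)) = 29522/((15 - 96) - 9688*16127) = 29522/(-81 - 156238376) = 29522/(-156238457) = 29522*(-1/156238457) = -1018/5387533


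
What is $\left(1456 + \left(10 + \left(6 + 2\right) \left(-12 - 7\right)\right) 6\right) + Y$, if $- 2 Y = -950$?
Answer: $1079$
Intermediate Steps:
$Y = 475$ ($Y = \left(- \frac{1}{2}\right) \left(-950\right) = 475$)
$\left(1456 + \left(10 + \left(6 + 2\right) \left(-12 - 7\right)\right) 6\right) + Y = \left(1456 + \left(10 + \left(6 + 2\right) \left(-12 - 7\right)\right) 6\right) + 475 = \left(1456 + \left(10 + 8 \left(-19\right)\right) 6\right) + 475 = \left(1456 + \left(10 - 152\right) 6\right) + 475 = \left(1456 - 852\right) + 475 = 604 + 475 = 1079$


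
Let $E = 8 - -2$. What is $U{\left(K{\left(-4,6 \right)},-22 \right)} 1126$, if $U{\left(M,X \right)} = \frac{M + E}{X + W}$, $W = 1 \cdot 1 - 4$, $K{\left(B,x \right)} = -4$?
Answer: $- \frac{6756}{25} \approx -270.24$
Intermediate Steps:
$W = -3$ ($W = 1 - 4 = -3$)
$E = 10$ ($E = 8 + 2 = 10$)
$U{\left(M,X \right)} = \frac{10 + M}{-3 + X}$ ($U{\left(M,X \right)} = \frac{M + 10}{X - 3} = \frac{10 + M}{-3 + X}$)
$U{\left(K{\left(-4,6 \right)},-22 \right)} 1126 = \frac{10 - 4}{-3 - 22} \cdot 1126 = \frac{1}{-25} \cdot 6 \cdot 1126 = \left(- \frac{1}{25}\right) 6 \cdot 1126 = \left(- \frac{6}{25}\right) 1126 = - \frac{6756}{25}$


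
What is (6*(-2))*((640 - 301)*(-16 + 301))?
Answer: -1159380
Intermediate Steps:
(6*(-2))*((640 - 301)*(-16 + 301)) = -4068*285 = -12*96615 = -1159380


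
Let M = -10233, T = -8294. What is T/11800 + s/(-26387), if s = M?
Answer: -49052189/155683300 ≈ -0.31508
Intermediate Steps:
s = -10233
T/11800 + s/(-26387) = -8294/11800 - 10233/(-26387) = -8294*1/11800 - 10233*(-1/26387) = -4147/5900 + 10233/26387 = -49052189/155683300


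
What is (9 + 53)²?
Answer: 3844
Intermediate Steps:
(9 + 53)² = 62² = 3844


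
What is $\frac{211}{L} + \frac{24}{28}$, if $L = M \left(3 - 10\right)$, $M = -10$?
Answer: $\frac{271}{70} \approx 3.8714$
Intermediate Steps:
$L = 70$ ($L = - 10 \left(3 - 10\right) = \left(-10\right) \left(-7\right) = 70$)
$\frac{211}{L} + \frac{24}{28} = \frac{211}{70} + \frac{24}{28} = 211 \cdot \frac{1}{70} + 24 \cdot \frac{1}{28} = \frac{211}{70} + \frac{6}{7} = \frac{271}{70}$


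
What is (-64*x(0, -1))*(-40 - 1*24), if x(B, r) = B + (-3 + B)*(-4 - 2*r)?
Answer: 24576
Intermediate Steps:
x(B, r) = B + (-4 - 2*r)*(-3 + B)
(-64*x(0, -1))*(-40 - 1*24) = (-64*(12 - 3*0 + 6*(-1) - 2*0*(-1)))*(-40 - 1*24) = (-64*(12 + 0 - 6 + 0))*(-40 - 24) = -64*6*(-64) = -384*(-64) = 24576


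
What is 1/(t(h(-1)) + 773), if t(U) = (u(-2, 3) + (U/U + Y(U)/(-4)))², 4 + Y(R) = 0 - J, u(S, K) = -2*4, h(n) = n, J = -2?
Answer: 4/3261 ≈ 0.0012266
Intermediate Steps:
u(S, K) = -8
Y(R) = -2 (Y(R) = -4 + (0 - 1*(-2)) = -4 + (0 + 2) = -4 + 2 = -2)
t(U) = 169/4 (t(U) = (-8 + (U/U - 2/(-4)))² = (-8 + (1 - 2*(-¼)))² = (-8 + (1 + ½))² = (-8 + 3/2)² = (-13/2)² = 169/4)
1/(t(h(-1)) + 773) = 1/(169/4 + 773) = 1/(3261/4) = 4/3261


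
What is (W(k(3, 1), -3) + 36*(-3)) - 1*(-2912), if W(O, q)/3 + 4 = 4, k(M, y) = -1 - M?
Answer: 2804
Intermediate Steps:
W(O, q) = 0 (W(O, q) = -12 + 3*4 = -12 + 12 = 0)
(W(k(3, 1), -3) + 36*(-3)) - 1*(-2912) = (0 + 36*(-3)) - 1*(-2912) = (0 - 108) + 2912 = -108 + 2912 = 2804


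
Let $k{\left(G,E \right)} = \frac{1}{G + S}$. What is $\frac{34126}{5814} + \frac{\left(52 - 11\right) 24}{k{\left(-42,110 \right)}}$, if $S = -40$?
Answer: $- \frac{234542953}{2907} \approx -80682.0$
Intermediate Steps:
$k{\left(G,E \right)} = \frac{1}{-40 + G}$ ($k{\left(G,E \right)} = \frac{1}{G - 40} = \frac{1}{-40 + G}$)
$\frac{34126}{5814} + \frac{\left(52 - 11\right) 24}{k{\left(-42,110 \right)}} = \frac{34126}{5814} + \frac{\left(52 - 11\right) 24}{\frac{1}{-40 - 42}} = 34126 \cdot \frac{1}{5814} + \frac{41 \cdot 24}{\frac{1}{-82}} = \frac{17063}{2907} + \frac{984}{- \frac{1}{82}} = \frac{17063}{2907} + 984 \left(-82\right) = \frac{17063}{2907} - 80688 = - \frac{234542953}{2907}$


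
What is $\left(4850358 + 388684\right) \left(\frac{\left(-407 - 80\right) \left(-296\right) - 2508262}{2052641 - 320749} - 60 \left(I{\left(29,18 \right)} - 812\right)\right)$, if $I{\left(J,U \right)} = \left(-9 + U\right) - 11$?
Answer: $\frac{110783788246439785}{432973} \approx 2.5587 \cdot 10^{11}$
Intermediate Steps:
$I{\left(J,U \right)} = -20 + U$
$\left(4850358 + 388684\right) \left(\frac{\left(-407 - 80\right) \left(-296\right) - 2508262}{2052641 - 320749} - 60 \left(I{\left(29,18 \right)} - 812\right)\right) = \left(4850358 + 388684\right) \left(\frac{\left(-407 - 80\right) \left(-296\right) - 2508262}{2052641 - 320749} - 60 \left(\left(-20 + 18\right) - 812\right)\right) = 5239042 \left(\frac{\left(-487\right) \left(-296\right) - 2508262}{1731892} - 60 \left(-2 - 812\right)\right) = 5239042 \left(\left(144152 - 2508262\right) \frac{1}{1731892} - -48840\right) = 5239042 \left(\left(-2364110\right) \frac{1}{1731892} + 48840\right) = 5239042 \left(- \frac{1182055}{865946} + 48840\right) = 5239042 \cdot \frac{42291620585}{865946} = \frac{110783788246439785}{432973}$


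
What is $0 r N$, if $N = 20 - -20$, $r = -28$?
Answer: $0$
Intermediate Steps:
$N = 40$ ($N = 20 + 20 = 40$)
$0 r N = 0 \left(-28\right) 40 = 0 \cdot 40 = 0$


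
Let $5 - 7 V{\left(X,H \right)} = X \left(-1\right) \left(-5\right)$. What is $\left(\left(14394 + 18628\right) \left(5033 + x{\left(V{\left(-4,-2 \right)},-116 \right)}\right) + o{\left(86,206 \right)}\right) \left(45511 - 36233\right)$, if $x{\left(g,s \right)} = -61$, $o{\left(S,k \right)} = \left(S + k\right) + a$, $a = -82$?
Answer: $1523313941132$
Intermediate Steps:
$o{\left(S,k \right)} = -82 + S + k$ ($o{\left(S,k \right)} = \left(S + k\right) - 82 = -82 + S + k$)
$V{\left(X,H \right)} = \frac{5}{7} - \frac{5 X}{7}$ ($V{\left(X,H \right)} = \frac{5}{7} - \frac{X \left(-1\right) \left(-5\right)}{7} = \frac{5}{7} - \frac{- X \left(-5\right)}{7} = \frac{5}{7} - \frac{5 X}{7}$)
$\left(\left(14394 + 18628\right) \left(5033 + x{\left(V{\left(-4,-2 \right)},-116 \right)}\right) + o{\left(86,206 \right)}\right) \left(45511 - 36233\right) = \left(\left(14394 + 18628\right) \left(5033 - 61\right) + \left(-82 + 86 + 206\right)\right) \left(45511 - 36233\right) = \left(33022 \cdot 4972 + 210\right) 9278 = \left(164185384 + 210\right) 9278 = 164185594 \cdot 9278 = 1523313941132$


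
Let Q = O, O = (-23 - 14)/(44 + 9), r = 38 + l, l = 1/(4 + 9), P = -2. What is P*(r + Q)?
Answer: -51508/689 ≈ -74.758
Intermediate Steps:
l = 1/13 ≈ 0.076923
r = 495/13 (r = 38 + 1/13 = 495/13 ≈ 38.077)
O = -37/53 ≈ -0.69811
Q = -37/53 ≈ -0.69811
P*(r + Q) = -2*(495/13 - 37/53) = -2*25754/689 = -51508/689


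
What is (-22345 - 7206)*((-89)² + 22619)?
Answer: -902487540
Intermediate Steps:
(-22345 - 7206)*((-89)² + 22619) = -29551*(7921 + 22619) = -29551*30540 = -902487540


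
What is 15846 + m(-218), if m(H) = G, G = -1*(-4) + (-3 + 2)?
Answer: 15849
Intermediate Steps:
G = 3 (G = 4 - 1 = 3)
m(H) = 3
15846 + m(-218) = 15846 + 3 = 15849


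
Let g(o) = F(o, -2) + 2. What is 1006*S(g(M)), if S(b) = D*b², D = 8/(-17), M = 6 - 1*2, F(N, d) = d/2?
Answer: -8048/17 ≈ -473.41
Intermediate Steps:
F(N, d) = d/2 (F(N, d) = d*(½) = d/2)
M = 4 (M = 6 - 2 = 4)
D = -8/17 (D = 8*(-1/17) = -8/17 ≈ -0.47059)
g(o) = 1 (g(o) = (½)*(-2) + 2 = -1 + 2 = 1)
S(b) = -8*b²/17
1006*S(g(M)) = 1006*(-8/17*1²) = 1006*(-8/17*1) = 1006*(-8/17) = -8048/17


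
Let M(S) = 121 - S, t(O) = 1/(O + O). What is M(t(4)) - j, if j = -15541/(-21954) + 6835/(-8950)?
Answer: 9504594761/78595320 ≈ 120.93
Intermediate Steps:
t(O) = 1/(2*O)
j = -548182/9824415 (j = -15541*(-1/21954) + 6835*(-1/8950) = 15541/21954 - 1367/1790 = -548182/9824415 ≈ -0.055798)
M(t(4)) - j = (121 - 1/(2*4)) - 1*(-548182/9824415) = (121 - 1/(2*4)) + 548182/9824415 = (121 - 1*⅛) + 548182/9824415 = (121 - ⅛) + 548182/9824415 = 967/8 + 548182/9824415 = 9504594761/78595320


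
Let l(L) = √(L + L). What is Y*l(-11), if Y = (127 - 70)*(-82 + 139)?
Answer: 3249*I*√22 ≈ 15239.0*I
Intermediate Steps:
Y = 3249 (Y = 57*57 = 3249)
l(L) = √2*√L (l(L) = √(2*L) = √2*√L)
Y*l(-11) = 3249*(√2*√(-11)) = 3249*(√2*(I*√11)) = 3249*(I*√22) = 3249*I*√22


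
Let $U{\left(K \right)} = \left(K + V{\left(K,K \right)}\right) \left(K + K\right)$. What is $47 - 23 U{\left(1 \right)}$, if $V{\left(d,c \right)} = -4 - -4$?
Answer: $1$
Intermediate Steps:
$V{\left(d,c \right)} = 0$ ($V{\left(d,c \right)} = -4 + 4 = 0$)
$U{\left(K \right)} = 2 K^{2}$ ($U{\left(K \right)} = \left(K + 0\right) \left(K + K\right) = K 2 K = 2 K^{2}$)
$47 - 23 U{\left(1 \right)} = 47 - 23 \cdot 2 \cdot 1^{2} = 47 - 23 \cdot 2 \cdot 1 = 47 - 46 = 1$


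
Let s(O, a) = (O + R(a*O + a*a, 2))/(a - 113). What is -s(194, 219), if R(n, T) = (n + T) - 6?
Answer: -90637/106 ≈ -855.07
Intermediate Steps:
R(n, T) = -6 + T + n (R(n, T) = (T + n) - 6 = -6 + T + n)
s(O, a) = (-4 + O + a**2 + O*a)/(-113 + a) (s(O, a) = (O + (-6 + 2 + (a*O + a*a)))/(a - 113) = (O + (-6 + 2 + (O*a + a**2)))/(-113 + a) = (O + (-6 + 2 + (a**2 + O*a)))/(-113 + a) = (O + (-4 + a**2 + O*a))/(-113 + a) = (-4 + O + a**2 + O*a)/(-113 + a))
-s(194, 219) = -(-4 + 194 + 219*(194 + 219))/(-113 + 219) = -(-4 + 194 + 219*413)/106 = -(-4 + 194 + 90447)/106 = -90637/106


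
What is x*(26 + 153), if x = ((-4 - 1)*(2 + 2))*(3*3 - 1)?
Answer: -28640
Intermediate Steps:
x = -160 (x = (-5*4)*(9 - 1) = -20*8 = -160)
x*(26 + 153) = -160*(26 + 153) = -160*179 = -28640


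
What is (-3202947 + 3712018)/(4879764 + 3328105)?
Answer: 509071/8207869 ≈ 0.062022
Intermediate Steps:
(-3202947 + 3712018)/(4879764 + 3328105) = 509071/8207869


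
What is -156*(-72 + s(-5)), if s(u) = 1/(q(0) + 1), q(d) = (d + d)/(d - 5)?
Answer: 11076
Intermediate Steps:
q(d) = 2*d/(-5 + d) (q(d) = (2*d)/(-5 + d) = 2*d/(-5 + d))
s(u) = 1 (s(u) = 1/(2*0/(-5 + 0) + 1) = 1/(2*0/(-5) + 1) = 1/(2*0*(-⅕) + 1) = 1/(0 + 1) = 1/1 = 1)
-156*(-72 + s(-5)) = -156*(-72 + 1) = -156*(-71) = 11076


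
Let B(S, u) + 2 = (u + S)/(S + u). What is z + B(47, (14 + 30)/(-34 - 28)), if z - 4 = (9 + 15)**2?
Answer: 579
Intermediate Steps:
B(S, u) = -1 (B(S, u) = -2 + (u + S)/(S + u) = -2 + (S + u)/(S + u) = -2 + 1 = -1)
z = 580 (z = 4 + (9 + 15)**2 = 4 + 24**2 = 4 + 576 = 580)
z + B(47, (14 + 30)/(-34 - 28)) = 580 - 1 = 579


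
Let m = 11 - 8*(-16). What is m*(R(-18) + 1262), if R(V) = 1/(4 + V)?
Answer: 2455713/14 ≈ 1.7541e+5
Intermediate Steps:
m = 139 (m = 11 + 128 = 139)
m*(R(-18) + 1262) = 139*(1/(4 - 18) + 1262) = 139*(1/(-14) + 1262) = 139*(-1/14 + 1262) = 139*(17667/14) = 2455713/14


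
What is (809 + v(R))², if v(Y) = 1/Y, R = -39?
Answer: 995402500/1521 ≈ 6.5444e+5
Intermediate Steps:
(809 + v(R))² = (809 + 1/(-39))² = (809 - 1/39)² = (31550/39)² = 995402500/1521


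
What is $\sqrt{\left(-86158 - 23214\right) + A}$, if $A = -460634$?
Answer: $3 i \sqrt{63334} \approx 754.99 i$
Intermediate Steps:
$\sqrt{\left(-86158 - 23214\right) + A} = \sqrt{\left(-86158 - 23214\right) - 460634} = \sqrt{-109372 - 460634} = \sqrt{-570006} = 3 i \sqrt{63334}$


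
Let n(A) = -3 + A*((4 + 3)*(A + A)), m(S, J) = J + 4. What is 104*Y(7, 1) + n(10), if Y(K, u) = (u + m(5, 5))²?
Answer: 11797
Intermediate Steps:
m(S, J) = 4 + J
Y(K, u) = (9 + u)² (Y(K, u) = (u + (4 + 5))² = (u + 9)² = (9 + u)²)
n(A) = -3 + 14*A² (n(A) = -3 + A*(7*(2*A)) = -3 + A*(14*A) = -3 + 14*A²)
104*Y(7, 1) + n(10) = 104*(9 + 1)² + (-3 + 14*10²) = 104*10² + (-3 + 14*100) = 104*100 + (-3 + 1400) = 10400 + 1397 = 11797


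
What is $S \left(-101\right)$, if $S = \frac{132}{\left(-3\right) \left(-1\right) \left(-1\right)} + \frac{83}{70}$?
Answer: $\frac{302697}{70} \approx 4324.2$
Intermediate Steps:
$S = - \frac{2997}{70}$ ($S = \frac{132}{3 \left(-1\right)} + 83 \cdot \frac{1}{70} = \frac{132}{-3} + \frac{83}{70} = 132 \left(- \frac{1}{3}\right) + \frac{83}{70} = -44 + \frac{83}{70} = - \frac{2997}{70} \approx -42.814$)
$S \left(-101\right) = \left(- \frac{2997}{70}\right) \left(-101\right) = \frac{302697}{70}$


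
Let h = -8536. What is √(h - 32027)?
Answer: 3*I*√4507 ≈ 201.4*I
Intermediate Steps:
√(h - 32027) = √(-8536 - 32027) = √(-40563) = 3*I*√4507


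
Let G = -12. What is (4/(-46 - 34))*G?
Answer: ⅗ ≈ 0.60000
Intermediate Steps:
(4/(-46 - 34))*G = (4/(-46 - 34))*(-12) = (4/(-80))*(-12) = (4*(-1/80))*(-12) = -1/20*(-12) = ⅗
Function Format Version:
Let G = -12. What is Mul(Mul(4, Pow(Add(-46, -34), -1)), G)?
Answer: Rational(3, 5) ≈ 0.60000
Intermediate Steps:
Mul(Mul(4, Pow(Add(-46, -34), -1)), G) = Mul(Mul(4, Pow(Add(-46, -34), -1)), -12) = Mul(Mul(4, Pow(-80, -1)), -12) = Mul(Mul(4, Rational(-1, 80)), -12) = Mul(Rational(-1, 20), -12) = Rational(3, 5)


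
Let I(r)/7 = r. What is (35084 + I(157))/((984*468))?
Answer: 12061/153504 ≈ 0.078571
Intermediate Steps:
I(r) = 7*r
(35084 + I(157))/((984*468)) = (35084 + 7*157)/((984*468)) = (35084 + 1099)/460512 = 36183*(1/460512) = 12061/153504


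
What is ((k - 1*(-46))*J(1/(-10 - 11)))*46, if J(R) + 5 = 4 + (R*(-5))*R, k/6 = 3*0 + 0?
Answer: -943736/441 ≈ -2140.0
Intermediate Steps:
k = 0 (k = 6*(3*0 + 0) = 6*(0 + 0) = 6*0 = 0)
J(R) = -1 - 5*R² (J(R) = -5 + (4 + (R*(-5))*R) = -5 + (4 + (-5*R)*R) = -5 + (4 - 5*R²) = -1 - 5*R²)
((k - 1*(-46))*J(1/(-10 - 11)))*46 = ((0 - 1*(-46))*(-1 - 5/(-10 - 11)²))*46 = ((0 + 46)*(-1 - 5*(1/(-21))²))*46 = (46*(-1 - 5*(-1/21)²))*46 = (46*(-1 - 5*1/441))*46 = (46*(-1 - 5/441))*46 = (46*(-446/441))*46 = -20516/441*46 = -943736/441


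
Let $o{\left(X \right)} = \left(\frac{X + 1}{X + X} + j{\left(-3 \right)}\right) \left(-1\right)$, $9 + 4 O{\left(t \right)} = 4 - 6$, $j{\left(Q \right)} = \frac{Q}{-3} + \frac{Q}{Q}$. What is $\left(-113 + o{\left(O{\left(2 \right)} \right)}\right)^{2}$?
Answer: $\frac{6436369}{484} \approx 13298.0$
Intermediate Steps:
$j{\left(Q \right)} = 1 - \frac{Q}{3}$ ($j{\left(Q \right)} = Q \left(- \frac{1}{3}\right) + 1 = - \frac{Q}{3} + 1 = 1 - \frac{Q}{3}$)
$O{\left(t \right)} = - \frac{11}{4}$ ($O{\left(t \right)} = - \frac{9}{4} + \frac{4 - 6}{4} = - \frac{9}{4} + \frac{1}{4} \left(-2\right) = - \frac{9}{4} - \frac{1}{2} = - \frac{11}{4}$)
$o{\left(X \right)} = -2 - \frac{1 + X}{2 X}$ ($o{\left(X \right)} = \left(\frac{X + 1}{X + X} + \left(1 - -1\right)\right) \left(-1\right) = \left(\frac{1 + X}{2 X} + \left(1 + 1\right)\right) \left(-1\right) = \left(\left(1 + X\right) \frac{1}{2 X} + 2\right) \left(-1\right) = \left(\frac{1 + X}{2 X} + 2\right) \left(-1\right) = \left(2 + \frac{1 + X}{2 X}\right) \left(-1\right) = -2 - \frac{1 + X}{2 X}$)
$\left(-113 + o{\left(O{\left(2 \right)} \right)}\right)^{2} = \left(-113 + \frac{-1 - - \frac{55}{4}}{2 \left(- \frac{11}{4}\right)}\right)^{2} = \left(-113 + \frac{1}{2} \left(- \frac{4}{11}\right) \left(-1 + \frac{55}{4}\right)\right)^{2} = \left(-113 + \frac{1}{2} \left(- \frac{4}{11}\right) \frac{51}{4}\right)^{2} = \left(-113 - \frac{51}{22}\right)^{2} = \left(- \frac{2537}{22}\right)^{2} = \frac{6436369}{484}$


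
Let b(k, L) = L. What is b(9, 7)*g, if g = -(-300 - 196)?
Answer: 3472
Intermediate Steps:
g = 496 (g = -1*(-496) = 496)
b(9, 7)*g = 7*496 = 3472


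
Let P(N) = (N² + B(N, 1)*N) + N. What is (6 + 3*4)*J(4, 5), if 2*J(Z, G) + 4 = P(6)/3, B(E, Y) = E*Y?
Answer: 198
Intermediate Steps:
P(N) = N + 2*N² (P(N) = (N² + (N*1)*N) + N = (N² + N*N) + N = (N² + N²) + N = 2*N² + N = N + 2*N²)
J(Z, G) = 11 (J(Z, G) = -2 + ((6*(1 + 2*6))/3)/2 = -2 + ((6*(1 + 12))*(⅓))/2 = -2 + ((6*13)*(⅓))/2 = -2 + (78*(⅓))/2 = -2 + (½)*26 = -2 + 13 = 11)
(6 + 3*4)*J(4, 5) = (6 + 3*4)*11 = (6 + 12)*11 = 18*11 = 198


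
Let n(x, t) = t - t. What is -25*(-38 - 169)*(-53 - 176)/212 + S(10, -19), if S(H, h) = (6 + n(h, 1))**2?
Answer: -1177443/212 ≈ -5554.0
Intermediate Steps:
n(x, t) = 0
S(H, h) = 36 (S(H, h) = (6 + 0)**2 = 6**2 = 36)
-25*(-38 - 169)*(-53 - 176)/212 + S(10, -19) = -25*(-38 - 169)*(-53 - 176)/212 + 36 = -25*(-207*(-229))/212 + 36 = -1185075/212 + 36 = -1177443/212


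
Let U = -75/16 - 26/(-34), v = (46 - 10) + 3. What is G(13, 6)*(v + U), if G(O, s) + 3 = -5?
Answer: -9541/34 ≈ -280.62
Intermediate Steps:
G(O, s) = -8 (G(O, s) = -3 - 5 = -8)
v = 39 (v = 36 + 3 = 39)
U = -1067/272 (U = -75*1/16 - 26*(-1/34) = -75/16 + 13/17 = -1067/272 ≈ -3.9228)
G(13, 6)*(v + U) = -8*(39 - 1067/272) = -8*9541/272 = -9541/34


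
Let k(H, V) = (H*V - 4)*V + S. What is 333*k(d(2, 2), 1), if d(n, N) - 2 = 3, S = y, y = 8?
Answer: 2997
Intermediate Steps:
S = 8
d(n, N) = 5 (d(n, N) = 2 + 3 = 5)
k(H, V) = 8 + V*(-4 + H*V) (k(H, V) = (H*V - 4)*V + 8 = (-4 + H*V)*V + 8 = V*(-4 + H*V) + 8 = 8 + V*(-4 + H*V))
333*k(d(2, 2), 1) = 333*(8 - 4*1 + 5*1²) = 333*(8 - 4 + 5*1) = 333*(8 - 4 + 5) = 333*9 = 2997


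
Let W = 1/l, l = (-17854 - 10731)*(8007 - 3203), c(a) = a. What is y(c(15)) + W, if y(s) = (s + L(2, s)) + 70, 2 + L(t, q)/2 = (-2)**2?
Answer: 12221688259/137322340 ≈ 89.000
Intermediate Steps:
L(t, q) = 4 (L(t, q) = -4 + 2*(-2)**2 = -4 + 2*4 = -4 + 8 = 4)
l = -137322340 (l = -28585*4804 = -137322340)
y(s) = 74 + s (y(s) = (s + 4) + 70 = (4 + s) + 70 = 74 + s)
W = -1/137322340 (W = 1/(-137322340) = -1/137322340 ≈ -7.2821e-9)
y(c(15)) + W = (74 + 15) - 1/137322340 = 89 - 1/137322340 = 12221688259/137322340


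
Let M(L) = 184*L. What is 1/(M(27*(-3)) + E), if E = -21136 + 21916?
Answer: -1/14124 ≈ -7.0801e-5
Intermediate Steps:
E = 780
1/(M(27*(-3)) + E) = 1/(184*(27*(-3)) + 780) = 1/(184*(-81) + 780) = 1/(-14904 + 780) = 1/(-14124) = -1/14124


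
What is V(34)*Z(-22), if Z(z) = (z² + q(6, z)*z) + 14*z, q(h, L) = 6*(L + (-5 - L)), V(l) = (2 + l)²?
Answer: 1083456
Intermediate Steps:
q(h, L) = -30 (q(h, L) = 6*(-5) = -30)
Z(z) = z² - 16*z (Z(z) = (z² - 30*z) + 14*z = z² - 16*z)
V(34)*Z(-22) = (2 + 34)²*(-22*(-16 - 22)) = 36²*(-22*(-38)) = 1296*836 = 1083456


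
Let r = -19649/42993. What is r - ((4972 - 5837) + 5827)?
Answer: -213350915/42993 ≈ -4962.5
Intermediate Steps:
r = -19649/42993 (r = -19649*1/42993 = -19649/42993 ≈ -0.45703)
r - ((4972 - 5837) + 5827) = -19649/42993 - ((4972 - 5837) + 5827) = -19649/42993 - (-865 + 5827) = -19649/42993 - 1*4962 = -19649/42993 - 4962 = -213350915/42993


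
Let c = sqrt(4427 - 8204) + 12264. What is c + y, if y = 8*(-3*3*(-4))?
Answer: 12552 + I*sqrt(3777) ≈ 12552.0 + 61.457*I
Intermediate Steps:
c = 12264 + I*sqrt(3777) (c = sqrt(-3777) + 12264 = I*sqrt(3777) + 12264 = 12264 + I*sqrt(3777) ≈ 12264.0 + 61.457*I)
y = 288 (y = 8*(-9*(-4)) = 8*36 = 288)
c + y = (12264 + I*sqrt(3777)) + 288 = 12552 + I*sqrt(3777)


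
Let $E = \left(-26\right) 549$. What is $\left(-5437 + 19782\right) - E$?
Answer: $28619$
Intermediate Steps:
$E = -14274$
$\left(-5437 + 19782\right) - E = \left(-5437 + 19782\right) - -14274 = 14345 + 14274 = 28619$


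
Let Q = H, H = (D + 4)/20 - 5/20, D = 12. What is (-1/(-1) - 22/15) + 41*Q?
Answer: 265/12 ≈ 22.083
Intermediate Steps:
H = 11/20 (H = (12 + 4)/20 - 5/20 = 16*(1/20) - 5*1/20 = 4/5 - 1/4 = 11/20 ≈ 0.55000)
Q = 11/20 ≈ 0.55000
(-1/(-1) - 22/15) + 41*Q = (-1/(-1) - 22/15) + 41*(11/20) = (-1*(-1) - 22*1/15) + 451/20 = (1 - 22/15) + 451/20 = -7/15 + 451/20 = 265/12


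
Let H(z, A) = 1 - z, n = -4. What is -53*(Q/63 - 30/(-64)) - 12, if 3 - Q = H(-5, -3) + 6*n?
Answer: -5233/96 ≈ -54.510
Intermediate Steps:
Q = 21 (Q = 3 - ((1 - 1*(-5)) + 6*(-4)) = 3 - ((1 + 5) - 24) = 3 - (6 - 24) = 3 - 1*(-18) = 3 + 18 = 21)
-53*(Q/63 - 30/(-64)) - 12 = -53*(21/63 - 30/(-64)) - 12 = -53*(21*(1/63) - 30*(-1/64)) - 12 = -53*(1/3 + 15/32) - 12 = -53*77/96 - 12 = -4081/96 - 12 = -5233/96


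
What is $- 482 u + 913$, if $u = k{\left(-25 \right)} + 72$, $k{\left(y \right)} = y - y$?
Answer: $-33791$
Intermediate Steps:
$k{\left(y \right)} = 0$
$u = 72$ ($u = 0 + 72 = 72$)
$- 482 u + 913 = \left(-482\right) 72 + 913 = -34704 + 913 = -33791$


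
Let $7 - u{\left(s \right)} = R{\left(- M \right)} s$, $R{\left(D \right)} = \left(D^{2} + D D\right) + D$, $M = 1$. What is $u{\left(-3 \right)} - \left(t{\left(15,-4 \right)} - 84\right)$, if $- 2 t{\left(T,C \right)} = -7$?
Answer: $\frac{181}{2} \approx 90.5$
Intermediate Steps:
$R{\left(D \right)} = D + 2 D^{2}$ ($R{\left(D \right)} = \left(D^{2} + D^{2}\right) + D = 2 D^{2} + D = D + 2 D^{2}$)
$t{\left(T,C \right)} = \frac{7}{2}$ ($t{\left(T,C \right)} = \left(- \frac{1}{2}\right) \left(-7\right) = \frac{7}{2}$)
$u{\left(s \right)} = 7 - s$ ($u{\left(s \right)} = 7 - \left(-1\right) 1 \left(1 + 2 \left(\left(-1\right) 1\right)\right) s = 7 - - (1 + 2 \left(-1\right)) s = 7 - - (1 - 2) s = 7 - \left(-1\right) \left(-1\right) s = 7 - 1 s = 7 - s$)
$u{\left(-3 \right)} - \left(t{\left(15,-4 \right)} - 84\right) = \left(7 - -3\right) - \left(\frac{7}{2} - 84\right) = \left(7 + 3\right) - \left(\frac{7}{2} - 84\right) = 10 - - \frac{161}{2} = 10 + \frac{161}{2} = \frac{181}{2}$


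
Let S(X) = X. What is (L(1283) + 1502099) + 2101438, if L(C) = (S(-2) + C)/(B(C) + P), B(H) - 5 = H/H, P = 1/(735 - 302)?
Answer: 9366147336/2599 ≈ 3.6038e+6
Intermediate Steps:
P = 1/433 ≈ 0.0023095
B(H) = 6 (B(H) = 5 + H/H = 5 + 1 = 6)
L(C) = -866/2599 + 433*C/2599 (L(C) = (-2 + C)/(6 + 1/433) = (-2 + C)/(2599/433) = (-2 + C)*(433/2599) = -866/2599 + 433*C/2599)
(L(1283) + 1502099) + 2101438 = ((-866/2599 + (433/2599)*1283) + 1502099) + 2101438 = ((-866/2599 + 555539/2599) + 1502099) + 2101438 = (554673/2599 + 1502099) + 2101438 = 3904509974/2599 + 2101438 = 9366147336/2599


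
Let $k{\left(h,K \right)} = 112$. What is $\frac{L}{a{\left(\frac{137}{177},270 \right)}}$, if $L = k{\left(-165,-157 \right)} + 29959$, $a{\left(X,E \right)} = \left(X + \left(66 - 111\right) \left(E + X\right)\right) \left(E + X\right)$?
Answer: $- \frac{942094359}{103358313806} \approx -0.0091148$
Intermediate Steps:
$a{\left(X,E \right)} = \left(E + X\right) \left(- 45 E - 44 X\right)$ ($a{\left(X,E \right)} = \left(X - 45 \left(E + X\right)\right) \left(E + X\right) = \left(X - \left(45 E + 45 X\right)\right) \left(E + X\right) = \left(- 45 E - 44 X\right) \left(E + X\right) = \left(E + X\right) \left(- 45 E - 44 X\right)$)
$L = 30071$ ($L = 112 + 29959 = 30071$)
$\frac{L}{a{\left(\frac{137}{177},270 \right)}} = \frac{30071}{- 45 \cdot 270^{2} - 44 \left(\frac{137}{177}\right)^{2} - 24030 \cdot \frac{137}{177}} = \frac{30071}{\left(-45\right) 72900 - 44 \left(137 \cdot \frac{1}{177}\right)^{2} - 24030 \cdot 137 \cdot \frac{1}{177}} = \frac{30071}{-3280500 - 44 \left(\frac{137}{177}\right)^{2} - 24030 \cdot \frac{137}{177}} = \frac{30071}{-3280500 - \frac{825836}{31329} - \frac{1097370}{59}} = \frac{30071}{- \frac{103358313806}{31329}} = 30071 \left(- \frac{31329}{103358313806}\right) = - \frac{942094359}{103358313806}$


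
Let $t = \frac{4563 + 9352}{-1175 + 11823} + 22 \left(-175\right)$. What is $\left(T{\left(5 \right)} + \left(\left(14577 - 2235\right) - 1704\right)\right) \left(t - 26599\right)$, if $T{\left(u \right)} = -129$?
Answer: $- \frac{28157783073}{88} \approx -3.1997 \cdot 10^{8}$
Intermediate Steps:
$t = - \frac{338685}{88}$ ($t = \frac{13915}{10648} - 3850 = 13915 \cdot \frac{1}{10648} - 3850 = \frac{115}{88} - 3850 = - \frac{338685}{88} \approx -3848.7$)
$\left(T{\left(5 \right)} + \left(\left(14577 - 2235\right) - 1704\right)\right) \left(t - 26599\right) = \left(-129 + \left(\left(14577 - 2235\right) - 1704\right)\right) \left(- \frac{338685}{88} - 26599\right) = \left(-129 + \left(12342 - 1704\right)\right) \left(- \frac{2679397}{88}\right) = \left(-129 + 10638\right) \left(- \frac{2679397}{88}\right) = 10509 \left(- \frac{2679397}{88}\right) = - \frac{28157783073}{88}$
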